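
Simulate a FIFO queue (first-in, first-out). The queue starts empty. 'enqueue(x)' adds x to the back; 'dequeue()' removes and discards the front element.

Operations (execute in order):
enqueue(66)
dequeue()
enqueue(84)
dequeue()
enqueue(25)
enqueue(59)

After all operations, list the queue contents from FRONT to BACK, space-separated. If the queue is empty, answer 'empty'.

enqueue(66): [66]
dequeue(): []
enqueue(84): [84]
dequeue(): []
enqueue(25): [25]
enqueue(59): [25, 59]

Answer: 25 59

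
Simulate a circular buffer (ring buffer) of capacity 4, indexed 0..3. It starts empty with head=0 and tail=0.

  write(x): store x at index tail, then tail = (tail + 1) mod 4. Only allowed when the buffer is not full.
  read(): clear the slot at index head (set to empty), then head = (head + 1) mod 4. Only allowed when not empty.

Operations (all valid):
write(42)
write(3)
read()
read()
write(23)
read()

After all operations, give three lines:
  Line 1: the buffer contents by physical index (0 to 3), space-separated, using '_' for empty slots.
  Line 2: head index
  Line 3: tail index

Answer: _ _ _ _
3
3

Derivation:
write(42): buf=[42 _ _ _], head=0, tail=1, size=1
write(3): buf=[42 3 _ _], head=0, tail=2, size=2
read(): buf=[_ 3 _ _], head=1, tail=2, size=1
read(): buf=[_ _ _ _], head=2, tail=2, size=0
write(23): buf=[_ _ 23 _], head=2, tail=3, size=1
read(): buf=[_ _ _ _], head=3, tail=3, size=0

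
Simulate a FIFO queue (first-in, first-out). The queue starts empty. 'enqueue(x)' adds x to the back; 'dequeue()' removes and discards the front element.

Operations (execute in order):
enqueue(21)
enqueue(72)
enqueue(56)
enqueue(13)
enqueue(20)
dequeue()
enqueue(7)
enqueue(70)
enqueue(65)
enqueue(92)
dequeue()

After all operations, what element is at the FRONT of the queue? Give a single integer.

Answer: 56

Derivation:
enqueue(21): queue = [21]
enqueue(72): queue = [21, 72]
enqueue(56): queue = [21, 72, 56]
enqueue(13): queue = [21, 72, 56, 13]
enqueue(20): queue = [21, 72, 56, 13, 20]
dequeue(): queue = [72, 56, 13, 20]
enqueue(7): queue = [72, 56, 13, 20, 7]
enqueue(70): queue = [72, 56, 13, 20, 7, 70]
enqueue(65): queue = [72, 56, 13, 20, 7, 70, 65]
enqueue(92): queue = [72, 56, 13, 20, 7, 70, 65, 92]
dequeue(): queue = [56, 13, 20, 7, 70, 65, 92]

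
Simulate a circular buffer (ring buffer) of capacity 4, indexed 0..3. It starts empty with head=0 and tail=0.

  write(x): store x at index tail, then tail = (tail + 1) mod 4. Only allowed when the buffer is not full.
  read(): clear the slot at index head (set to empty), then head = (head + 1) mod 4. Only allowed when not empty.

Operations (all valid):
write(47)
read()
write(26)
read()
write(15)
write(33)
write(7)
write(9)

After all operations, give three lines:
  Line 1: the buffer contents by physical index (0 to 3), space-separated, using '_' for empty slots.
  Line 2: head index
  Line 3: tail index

Answer: 7 9 15 33
2
2

Derivation:
write(47): buf=[47 _ _ _], head=0, tail=1, size=1
read(): buf=[_ _ _ _], head=1, tail=1, size=0
write(26): buf=[_ 26 _ _], head=1, tail=2, size=1
read(): buf=[_ _ _ _], head=2, tail=2, size=0
write(15): buf=[_ _ 15 _], head=2, tail=3, size=1
write(33): buf=[_ _ 15 33], head=2, tail=0, size=2
write(7): buf=[7 _ 15 33], head=2, tail=1, size=3
write(9): buf=[7 9 15 33], head=2, tail=2, size=4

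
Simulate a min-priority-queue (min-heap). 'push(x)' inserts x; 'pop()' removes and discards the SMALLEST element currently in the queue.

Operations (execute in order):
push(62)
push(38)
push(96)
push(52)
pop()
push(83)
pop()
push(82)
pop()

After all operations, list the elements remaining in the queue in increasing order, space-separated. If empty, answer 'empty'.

Answer: 82 83 96

Derivation:
push(62): heap contents = [62]
push(38): heap contents = [38, 62]
push(96): heap contents = [38, 62, 96]
push(52): heap contents = [38, 52, 62, 96]
pop() → 38: heap contents = [52, 62, 96]
push(83): heap contents = [52, 62, 83, 96]
pop() → 52: heap contents = [62, 83, 96]
push(82): heap contents = [62, 82, 83, 96]
pop() → 62: heap contents = [82, 83, 96]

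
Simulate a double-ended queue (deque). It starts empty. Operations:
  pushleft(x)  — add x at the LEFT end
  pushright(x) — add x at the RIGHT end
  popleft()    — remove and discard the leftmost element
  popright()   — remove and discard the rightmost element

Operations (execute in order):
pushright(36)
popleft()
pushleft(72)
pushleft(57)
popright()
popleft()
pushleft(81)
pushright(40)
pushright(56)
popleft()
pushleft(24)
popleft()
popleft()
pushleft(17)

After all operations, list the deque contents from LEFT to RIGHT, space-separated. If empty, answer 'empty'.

pushright(36): [36]
popleft(): []
pushleft(72): [72]
pushleft(57): [57, 72]
popright(): [57]
popleft(): []
pushleft(81): [81]
pushright(40): [81, 40]
pushright(56): [81, 40, 56]
popleft(): [40, 56]
pushleft(24): [24, 40, 56]
popleft(): [40, 56]
popleft(): [56]
pushleft(17): [17, 56]

Answer: 17 56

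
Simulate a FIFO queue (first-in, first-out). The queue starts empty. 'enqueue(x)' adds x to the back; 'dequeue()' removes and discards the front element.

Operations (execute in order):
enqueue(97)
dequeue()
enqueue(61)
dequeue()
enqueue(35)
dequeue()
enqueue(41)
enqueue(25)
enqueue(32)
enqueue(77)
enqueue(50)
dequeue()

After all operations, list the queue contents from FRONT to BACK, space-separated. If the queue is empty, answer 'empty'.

Answer: 25 32 77 50

Derivation:
enqueue(97): [97]
dequeue(): []
enqueue(61): [61]
dequeue(): []
enqueue(35): [35]
dequeue(): []
enqueue(41): [41]
enqueue(25): [41, 25]
enqueue(32): [41, 25, 32]
enqueue(77): [41, 25, 32, 77]
enqueue(50): [41, 25, 32, 77, 50]
dequeue(): [25, 32, 77, 50]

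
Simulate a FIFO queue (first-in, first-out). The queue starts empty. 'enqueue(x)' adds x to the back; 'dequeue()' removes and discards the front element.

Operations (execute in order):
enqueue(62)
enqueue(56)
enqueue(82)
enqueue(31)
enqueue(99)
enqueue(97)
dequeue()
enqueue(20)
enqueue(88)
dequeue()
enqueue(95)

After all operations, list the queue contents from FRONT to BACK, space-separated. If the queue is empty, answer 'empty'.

enqueue(62): [62]
enqueue(56): [62, 56]
enqueue(82): [62, 56, 82]
enqueue(31): [62, 56, 82, 31]
enqueue(99): [62, 56, 82, 31, 99]
enqueue(97): [62, 56, 82, 31, 99, 97]
dequeue(): [56, 82, 31, 99, 97]
enqueue(20): [56, 82, 31, 99, 97, 20]
enqueue(88): [56, 82, 31, 99, 97, 20, 88]
dequeue(): [82, 31, 99, 97, 20, 88]
enqueue(95): [82, 31, 99, 97, 20, 88, 95]

Answer: 82 31 99 97 20 88 95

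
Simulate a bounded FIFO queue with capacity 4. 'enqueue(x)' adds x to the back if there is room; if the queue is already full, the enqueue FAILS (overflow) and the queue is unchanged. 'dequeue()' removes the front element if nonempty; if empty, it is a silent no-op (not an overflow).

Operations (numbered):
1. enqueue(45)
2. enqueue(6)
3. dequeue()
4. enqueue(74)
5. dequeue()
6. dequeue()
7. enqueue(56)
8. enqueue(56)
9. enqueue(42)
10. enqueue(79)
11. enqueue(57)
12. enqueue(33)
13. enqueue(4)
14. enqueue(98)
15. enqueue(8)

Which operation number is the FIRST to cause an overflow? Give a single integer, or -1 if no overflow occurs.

Answer: 11

Derivation:
1. enqueue(45): size=1
2. enqueue(6): size=2
3. dequeue(): size=1
4. enqueue(74): size=2
5. dequeue(): size=1
6. dequeue(): size=0
7. enqueue(56): size=1
8. enqueue(56): size=2
9. enqueue(42): size=3
10. enqueue(79): size=4
11. enqueue(57): size=4=cap → OVERFLOW (fail)
12. enqueue(33): size=4=cap → OVERFLOW (fail)
13. enqueue(4): size=4=cap → OVERFLOW (fail)
14. enqueue(98): size=4=cap → OVERFLOW (fail)
15. enqueue(8): size=4=cap → OVERFLOW (fail)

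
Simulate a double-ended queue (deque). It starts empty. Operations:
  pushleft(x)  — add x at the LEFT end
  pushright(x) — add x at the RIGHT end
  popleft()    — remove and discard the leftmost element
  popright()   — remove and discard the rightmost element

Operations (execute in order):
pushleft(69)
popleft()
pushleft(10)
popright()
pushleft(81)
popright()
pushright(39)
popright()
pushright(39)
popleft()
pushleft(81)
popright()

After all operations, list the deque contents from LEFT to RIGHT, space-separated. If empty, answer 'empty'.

pushleft(69): [69]
popleft(): []
pushleft(10): [10]
popright(): []
pushleft(81): [81]
popright(): []
pushright(39): [39]
popright(): []
pushright(39): [39]
popleft(): []
pushleft(81): [81]
popright(): []

Answer: empty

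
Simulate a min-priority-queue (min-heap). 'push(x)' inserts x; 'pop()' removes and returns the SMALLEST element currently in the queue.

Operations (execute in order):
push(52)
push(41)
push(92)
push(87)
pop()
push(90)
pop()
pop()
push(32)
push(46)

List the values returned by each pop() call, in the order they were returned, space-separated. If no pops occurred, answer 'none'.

Answer: 41 52 87

Derivation:
push(52): heap contents = [52]
push(41): heap contents = [41, 52]
push(92): heap contents = [41, 52, 92]
push(87): heap contents = [41, 52, 87, 92]
pop() → 41: heap contents = [52, 87, 92]
push(90): heap contents = [52, 87, 90, 92]
pop() → 52: heap contents = [87, 90, 92]
pop() → 87: heap contents = [90, 92]
push(32): heap contents = [32, 90, 92]
push(46): heap contents = [32, 46, 90, 92]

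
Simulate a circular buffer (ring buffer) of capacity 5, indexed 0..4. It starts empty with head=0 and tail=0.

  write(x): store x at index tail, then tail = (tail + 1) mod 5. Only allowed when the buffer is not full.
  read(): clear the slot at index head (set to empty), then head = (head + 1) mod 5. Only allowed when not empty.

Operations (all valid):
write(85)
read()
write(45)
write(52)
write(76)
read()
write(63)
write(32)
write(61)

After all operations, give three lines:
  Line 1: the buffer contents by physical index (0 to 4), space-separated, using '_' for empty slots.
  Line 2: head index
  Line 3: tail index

Answer: 32 61 52 76 63
2
2

Derivation:
write(85): buf=[85 _ _ _ _], head=0, tail=1, size=1
read(): buf=[_ _ _ _ _], head=1, tail=1, size=0
write(45): buf=[_ 45 _ _ _], head=1, tail=2, size=1
write(52): buf=[_ 45 52 _ _], head=1, tail=3, size=2
write(76): buf=[_ 45 52 76 _], head=1, tail=4, size=3
read(): buf=[_ _ 52 76 _], head=2, tail=4, size=2
write(63): buf=[_ _ 52 76 63], head=2, tail=0, size=3
write(32): buf=[32 _ 52 76 63], head=2, tail=1, size=4
write(61): buf=[32 61 52 76 63], head=2, tail=2, size=5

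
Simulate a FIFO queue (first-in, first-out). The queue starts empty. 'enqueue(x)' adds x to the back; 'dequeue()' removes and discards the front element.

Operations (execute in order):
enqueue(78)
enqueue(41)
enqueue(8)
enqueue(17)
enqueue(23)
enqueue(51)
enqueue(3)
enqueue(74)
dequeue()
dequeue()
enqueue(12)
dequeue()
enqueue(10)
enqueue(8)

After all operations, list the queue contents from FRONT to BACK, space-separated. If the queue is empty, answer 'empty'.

enqueue(78): [78]
enqueue(41): [78, 41]
enqueue(8): [78, 41, 8]
enqueue(17): [78, 41, 8, 17]
enqueue(23): [78, 41, 8, 17, 23]
enqueue(51): [78, 41, 8, 17, 23, 51]
enqueue(3): [78, 41, 8, 17, 23, 51, 3]
enqueue(74): [78, 41, 8, 17, 23, 51, 3, 74]
dequeue(): [41, 8, 17, 23, 51, 3, 74]
dequeue(): [8, 17, 23, 51, 3, 74]
enqueue(12): [8, 17, 23, 51, 3, 74, 12]
dequeue(): [17, 23, 51, 3, 74, 12]
enqueue(10): [17, 23, 51, 3, 74, 12, 10]
enqueue(8): [17, 23, 51, 3, 74, 12, 10, 8]

Answer: 17 23 51 3 74 12 10 8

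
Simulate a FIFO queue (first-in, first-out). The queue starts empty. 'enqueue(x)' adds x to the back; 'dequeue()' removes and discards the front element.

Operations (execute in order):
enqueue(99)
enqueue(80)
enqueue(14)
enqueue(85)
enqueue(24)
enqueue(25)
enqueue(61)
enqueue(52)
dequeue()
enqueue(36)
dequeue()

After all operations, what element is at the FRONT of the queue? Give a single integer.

Answer: 14

Derivation:
enqueue(99): queue = [99]
enqueue(80): queue = [99, 80]
enqueue(14): queue = [99, 80, 14]
enqueue(85): queue = [99, 80, 14, 85]
enqueue(24): queue = [99, 80, 14, 85, 24]
enqueue(25): queue = [99, 80, 14, 85, 24, 25]
enqueue(61): queue = [99, 80, 14, 85, 24, 25, 61]
enqueue(52): queue = [99, 80, 14, 85, 24, 25, 61, 52]
dequeue(): queue = [80, 14, 85, 24, 25, 61, 52]
enqueue(36): queue = [80, 14, 85, 24, 25, 61, 52, 36]
dequeue(): queue = [14, 85, 24, 25, 61, 52, 36]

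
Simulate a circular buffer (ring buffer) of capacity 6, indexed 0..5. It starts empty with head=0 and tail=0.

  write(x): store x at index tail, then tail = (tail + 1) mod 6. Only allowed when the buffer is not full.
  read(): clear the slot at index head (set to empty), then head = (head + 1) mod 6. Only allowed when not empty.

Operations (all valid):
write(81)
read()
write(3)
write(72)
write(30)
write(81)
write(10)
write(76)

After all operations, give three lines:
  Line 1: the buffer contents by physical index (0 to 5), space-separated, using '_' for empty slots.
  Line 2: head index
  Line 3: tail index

write(81): buf=[81 _ _ _ _ _], head=0, tail=1, size=1
read(): buf=[_ _ _ _ _ _], head=1, tail=1, size=0
write(3): buf=[_ 3 _ _ _ _], head=1, tail=2, size=1
write(72): buf=[_ 3 72 _ _ _], head=1, tail=3, size=2
write(30): buf=[_ 3 72 30 _ _], head=1, tail=4, size=3
write(81): buf=[_ 3 72 30 81 _], head=1, tail=5, size=4
write(10): buf=[_ 3 72 30 81 10], head=1, tail=0, size=5
write(76): buf=[76 3 72 30 81 10], head=1, tail=1, size=6

Answer: 76 3 72 30 81 10
1
1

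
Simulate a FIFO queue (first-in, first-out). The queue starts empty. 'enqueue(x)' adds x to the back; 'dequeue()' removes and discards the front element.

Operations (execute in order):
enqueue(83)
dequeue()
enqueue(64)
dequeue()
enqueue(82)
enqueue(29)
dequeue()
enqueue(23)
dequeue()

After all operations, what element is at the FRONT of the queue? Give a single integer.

Answer: 23

Derivation:
enqueue(83): queue = [83]
dequeue(): queue = []
enqueue(64): queue = [64]
dequeue(): queue = []
enqueue(82): queue = [82]
enqueue(29): queue = [82, 29]
dequeue(): queue = [29]
enqueue(23): queue = [29, 23]
dequeue(): queue = [23]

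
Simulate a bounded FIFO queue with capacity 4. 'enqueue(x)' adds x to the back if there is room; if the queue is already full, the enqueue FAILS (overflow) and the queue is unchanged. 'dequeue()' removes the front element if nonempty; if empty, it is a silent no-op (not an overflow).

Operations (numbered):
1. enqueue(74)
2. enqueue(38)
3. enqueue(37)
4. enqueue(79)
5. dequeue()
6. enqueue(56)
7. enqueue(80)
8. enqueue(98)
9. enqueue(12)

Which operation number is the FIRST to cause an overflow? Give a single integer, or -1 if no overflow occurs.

Answer: 7

Derivation:
1. enqueue(74): size=1
2. enqueue(38): size=2
3. enqueue(37): size=3
4. enqueue(79): size=4
5. dequeue(): size=3
6. enqueue(56): size=4
7. enqueue(80): size=4=cap → OVERFLOW (fail)
8. enqueue(98): size=4=cap → OVERFLOW (fail)
9. enqueue(12): size=4=cap → OVERFLOW (fail)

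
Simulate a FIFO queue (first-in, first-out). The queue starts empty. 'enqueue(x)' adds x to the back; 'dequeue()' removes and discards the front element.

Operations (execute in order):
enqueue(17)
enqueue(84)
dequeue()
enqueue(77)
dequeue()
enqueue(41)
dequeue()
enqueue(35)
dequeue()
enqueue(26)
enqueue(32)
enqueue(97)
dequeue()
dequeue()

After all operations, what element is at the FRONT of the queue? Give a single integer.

enqueue(17): queue = [17]
enqueue(84): queue = [17, 84]
dequeue(): queue = [84]
enqueue(77): queue = [84, 77]
dequeue(): queue = [77]
enqueue(41): queue = [77, 41]
dequeue(): queue = [41]
enqueue(35): queue = [41, 35]
dequeue(): queue = [35]
enqueue(26): queue = [35, 26]
enqueue(32): queue = [35, 26, 32]
enqueue(97): queue = [35, 26, 32, 97]
dequeue(): queue = [26, 32, 97]
dequeue(): queue = [32, 97]

Answer: 32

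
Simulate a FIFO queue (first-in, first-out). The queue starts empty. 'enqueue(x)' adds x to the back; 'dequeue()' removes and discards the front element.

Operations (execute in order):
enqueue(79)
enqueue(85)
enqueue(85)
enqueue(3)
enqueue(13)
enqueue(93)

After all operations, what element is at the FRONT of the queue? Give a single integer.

enqueue(79): queue = [79]
enqueue(85): queue = [79, 85]
enqueue(85): queue = [79, 85, 85]
enqueue(3): queue = [79, 85, 85, 3]
enqueue(13): queue = [79, 85, 85, 3, 13]
enqueue(93): queue = [79, 85, 85, 3, 13, 93]

Answer: 79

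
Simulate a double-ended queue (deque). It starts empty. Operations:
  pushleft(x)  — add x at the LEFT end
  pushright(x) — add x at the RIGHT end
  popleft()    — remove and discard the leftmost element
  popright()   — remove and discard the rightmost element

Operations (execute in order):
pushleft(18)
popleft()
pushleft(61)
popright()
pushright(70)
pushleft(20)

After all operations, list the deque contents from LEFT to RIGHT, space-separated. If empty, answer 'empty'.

pushleft(18): [18]
popleft(): []
pushleft(61): [61]
popright(): []
pushright(70): [70]
pushleft(20): [20, 70]

Answer: 20 70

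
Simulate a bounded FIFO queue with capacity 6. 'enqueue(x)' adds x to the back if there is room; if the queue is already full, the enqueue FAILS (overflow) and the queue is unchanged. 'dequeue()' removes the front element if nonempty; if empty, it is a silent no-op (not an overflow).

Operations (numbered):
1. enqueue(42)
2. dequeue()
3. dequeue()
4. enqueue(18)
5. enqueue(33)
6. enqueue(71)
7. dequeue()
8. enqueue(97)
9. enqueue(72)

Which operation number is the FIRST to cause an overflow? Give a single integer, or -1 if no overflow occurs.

Answer: -1

Derivation:
1. enqueue(42): size=1
2. dequeue(): size=0
3. dequeue(): empty, no-op, size=0
4. enqueue(18): size=1
5. enqueue(33): size=2
6. enqueue(71): size=3
7. dequeue(): size=2
8. enqueue(97): size=3
9. enqueue(72): size=4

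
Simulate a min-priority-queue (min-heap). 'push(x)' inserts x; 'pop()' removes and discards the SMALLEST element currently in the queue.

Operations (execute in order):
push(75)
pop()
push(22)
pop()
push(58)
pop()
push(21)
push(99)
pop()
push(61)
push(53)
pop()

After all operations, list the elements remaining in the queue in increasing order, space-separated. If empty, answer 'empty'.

push(75): heap contents = [75]
pop() → 75: heap contents = []
push(22): heap contents = [22]
pop() → 22: heap contents = []
push(58): heap contents = [58]
pop() → 58: heap contents = []
push(21): heap contents = [21]
push(99): heap contents = [21, 99]
pop() → 21: heap contents = [99]
push(61): heap contents = [61, 99]
push(53): heap contents = [53, 61, 99]
pop() → 53: heap contents = [61, 99]

Answer: 61 99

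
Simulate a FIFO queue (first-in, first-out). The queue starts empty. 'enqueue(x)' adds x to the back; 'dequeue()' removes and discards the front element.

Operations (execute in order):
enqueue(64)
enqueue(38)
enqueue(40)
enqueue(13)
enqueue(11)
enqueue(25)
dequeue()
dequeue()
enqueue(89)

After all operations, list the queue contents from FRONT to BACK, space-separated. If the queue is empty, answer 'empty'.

enqueue(64): [64]
enqueue(38): [64, 38]
enqueue(40): [64, 38, 40]
enqueue(13): [64, 38, 40, 13]
enqueue(11): [64, 38, 40, 13, 11]
enqueue(25): [64, 38, 40, 13, 11, 25]
dequeue(): [38, 40, 13, 11, 25]
dequeue(): [40, 13, 11, 25]
enqueue(89): [40, 13, 11, 25, 89]

Answer: 40 13 11 25 89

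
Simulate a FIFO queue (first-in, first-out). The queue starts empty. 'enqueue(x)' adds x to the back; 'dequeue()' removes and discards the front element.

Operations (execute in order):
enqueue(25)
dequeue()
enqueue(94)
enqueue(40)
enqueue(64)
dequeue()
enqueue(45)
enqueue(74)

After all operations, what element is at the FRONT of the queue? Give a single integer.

Answer: 40

Derivation:
enqueue(25): queue = [25]
dequeue(): queue = []
enqueue(94): queue = [94]
enqueue(40): queue = [94, 40]
enqueue(64): queue = [94, 40, 64]
dequeue(): queue = [40, 64]
enqueue(45): queue = [40, 64, 45]
enqueue(74): queue = [40, 64, 45, 74]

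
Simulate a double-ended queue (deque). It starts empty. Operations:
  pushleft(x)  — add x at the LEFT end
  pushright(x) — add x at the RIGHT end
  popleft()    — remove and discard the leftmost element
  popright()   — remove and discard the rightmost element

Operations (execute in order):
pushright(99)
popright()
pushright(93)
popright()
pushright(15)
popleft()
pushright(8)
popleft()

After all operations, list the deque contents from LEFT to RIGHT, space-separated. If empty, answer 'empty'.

Answer: empty

Derivation:
pushright(99): [99]
popright(): []
pushright(93): [93]
popright(): []
pushright(15): [15]
popleft(): []
pushright(8): [8]
popleft(): []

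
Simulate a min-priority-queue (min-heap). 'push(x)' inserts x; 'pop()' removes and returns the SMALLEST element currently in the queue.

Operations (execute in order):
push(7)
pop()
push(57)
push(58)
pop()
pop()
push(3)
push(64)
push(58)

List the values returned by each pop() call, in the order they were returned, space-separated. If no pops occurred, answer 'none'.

Answer: 7 57 58

Derivation:
push(7): heap contents = [7]
pop() → 7: heap contents = []
push(57): heap contents = [57]
push(58): heap contents = [57, 58]
pop() → 57: heap contents = [58]
pop() → 58: heap contents = []
push(3): heap contents = [3]
push(64): heap contents = [3, 64]
push(58): heap contents = [3, 58, 64]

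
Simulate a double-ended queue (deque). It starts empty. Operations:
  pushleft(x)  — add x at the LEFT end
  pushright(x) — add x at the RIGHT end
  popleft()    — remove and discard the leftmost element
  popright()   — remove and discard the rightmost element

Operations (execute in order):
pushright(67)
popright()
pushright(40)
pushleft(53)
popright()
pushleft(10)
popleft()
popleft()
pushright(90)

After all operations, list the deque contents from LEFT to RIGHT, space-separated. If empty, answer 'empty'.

pushright(67): [67]
popright(): []
pushright(40): [40]
pushleft(53): [53, 40]
popright(): [53]
pushleft(10): [10, 53]
popleft(): [53]
popleft(): []
pushright(90): [90]

Answer: 90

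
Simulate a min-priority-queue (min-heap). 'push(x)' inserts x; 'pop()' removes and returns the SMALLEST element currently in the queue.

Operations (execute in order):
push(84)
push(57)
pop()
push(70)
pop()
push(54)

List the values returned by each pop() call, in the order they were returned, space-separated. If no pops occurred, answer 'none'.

Answer: 57 70

Derivation:
push(84): heap contents = [84]
push(57): heap contents = [57, 84]
pop() → 57: heap contents = [84]
push(70): heap contents = [70, 84]
pop() → 70: heap contents = [84]
push(54): heap contents = [54, 84]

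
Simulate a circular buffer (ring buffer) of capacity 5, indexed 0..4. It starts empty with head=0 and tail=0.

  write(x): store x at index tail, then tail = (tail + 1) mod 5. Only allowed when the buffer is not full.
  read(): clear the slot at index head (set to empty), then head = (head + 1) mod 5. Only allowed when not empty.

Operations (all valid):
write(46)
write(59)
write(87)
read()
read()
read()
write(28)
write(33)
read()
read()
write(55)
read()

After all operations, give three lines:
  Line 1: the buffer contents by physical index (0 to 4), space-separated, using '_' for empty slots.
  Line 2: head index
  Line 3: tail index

Answer: _ _ _ _ _
1
1

Derivation:
write(46): buf=[46 _ _ _ _], head=0, tail=1, size=1
write(59): buf=[46 59 _ _ _], head=0, tail=2, size=2
write(87): buf=[46 59 87 _ _], head=0, tail=3, size=3
read(): buf=[_ 59 87 _ _], head=1, tail=3, size=2
read(): buf=[_ _ 87 _ _], head=2, tail=3, size=1
read(): buf=[_ _ _ _ _], head=3, tail=3, size=0
write(28): buf=[_ _ _ 28 _], head=3, tail=4, size=1
write(33): buf=[_ _ _ 28 33], head=3, tail=0, size=2
read(): buf=[_ _ _ _ 33], head=4, tail=0, size=1
read(): buf=[_ _ _ _ _], head=0, tail=0, size=0
write(55): buf=[55 _ _ _ _], head=0, tail=1, size=1
read(): buf=[_ _ _ _ _], head=1, tail=1, size=0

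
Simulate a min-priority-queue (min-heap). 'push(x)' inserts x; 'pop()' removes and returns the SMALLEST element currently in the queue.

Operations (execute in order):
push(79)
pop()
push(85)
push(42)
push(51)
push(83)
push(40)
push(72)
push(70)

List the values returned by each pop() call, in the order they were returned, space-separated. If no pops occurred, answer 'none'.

push(79): heap contents = [79]
pop() → 79: heap contents = []
push(85): heap contents = [85]
push(42): heap contents = [42, 85]
push(51): heap contents = [42, 51, 85]
push(83): heap contents = [42, 51, 83, 85]
push(40): heap contents = [40, 42, 51, 83, 85]
push(72): heap contents = [40, 42, 51, 72, 83, 85]
push(70): heap contents = [40, 42, 51, 70, 72, 83, 85]

Answer: 79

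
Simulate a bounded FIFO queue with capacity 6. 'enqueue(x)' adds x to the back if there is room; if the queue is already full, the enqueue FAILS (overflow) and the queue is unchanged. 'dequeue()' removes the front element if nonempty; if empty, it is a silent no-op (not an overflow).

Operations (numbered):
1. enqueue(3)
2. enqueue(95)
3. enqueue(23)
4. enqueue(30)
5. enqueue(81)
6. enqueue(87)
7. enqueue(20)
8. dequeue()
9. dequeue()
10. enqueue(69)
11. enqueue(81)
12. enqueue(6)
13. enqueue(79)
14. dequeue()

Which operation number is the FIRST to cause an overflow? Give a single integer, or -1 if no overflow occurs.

Answer: 7

Derivation:
1. enqueue(3): size=1
2. enqueue(95): size=2
3. enqueue(23): size=3
4. enqueue(30): size=4
5. enqueue(81): size=5
6. enqueue(87): size=6
7. enqueue(20): size=6=cap → OVERFLOW (fail)
8. dequeue(): size=5
9. dequeue(): size=4
10. enqueue(69): size=5
11. enqueue(81): size=6
12. enqueue(6): size=6=cap → OVERFLOW (fail)
13. enqueue(79): size=6=cap → OVERFLOW (fail)
14. dequeue(): size=5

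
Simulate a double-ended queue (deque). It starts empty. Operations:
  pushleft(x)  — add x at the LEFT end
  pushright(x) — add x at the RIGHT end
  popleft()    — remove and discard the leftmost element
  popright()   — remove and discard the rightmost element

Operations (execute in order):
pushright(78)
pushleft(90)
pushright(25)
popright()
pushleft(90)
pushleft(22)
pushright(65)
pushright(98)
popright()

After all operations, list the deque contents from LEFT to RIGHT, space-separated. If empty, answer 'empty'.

Answer: 22 90 90 78 65

Derivation:
pushright(78): [78]
pushleft(90): [90, 78]
pushright(25): [90, 78, 25]
popright(): [90, 78]
pushleft(90): [90, 90, 78]
pushleft(22): [22, 90, 90, 78]
pushright(65): [22, 90, 90, 78, 65]
pushright(98): [22, 90, 90, 78, 65, 98]
popright(): [22, 90, 90, 78, 65]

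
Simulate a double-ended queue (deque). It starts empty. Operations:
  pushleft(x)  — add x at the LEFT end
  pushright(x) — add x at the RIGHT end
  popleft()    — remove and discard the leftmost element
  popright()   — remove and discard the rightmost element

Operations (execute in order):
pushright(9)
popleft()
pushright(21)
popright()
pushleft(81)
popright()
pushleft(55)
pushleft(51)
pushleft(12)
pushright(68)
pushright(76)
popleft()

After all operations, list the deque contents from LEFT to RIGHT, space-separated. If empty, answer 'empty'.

Answer: 51 55 68 76

Derivation:
pushright(9): [9]
popleft(): []
pushright(21): [21]
popright(): []
pushleft(81): [81]
popright(): []
pushleft(55): [55]
pushleft(51): [51, 55]
pushleft(12): [12, 51, 55]
pushright(68): [12, 51, 55, 68]
pushright(76): [12, 51, 55, 68, 76]
popleft(): [51, 55, 68, 76]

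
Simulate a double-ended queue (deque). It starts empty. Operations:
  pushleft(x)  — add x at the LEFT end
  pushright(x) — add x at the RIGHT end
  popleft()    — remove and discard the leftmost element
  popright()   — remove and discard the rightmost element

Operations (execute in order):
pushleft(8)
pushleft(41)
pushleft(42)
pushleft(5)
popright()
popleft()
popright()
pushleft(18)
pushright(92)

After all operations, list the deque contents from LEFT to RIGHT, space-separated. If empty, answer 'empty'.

pushleft(8): [8]
pushleft(41): [41, 8]
pushleft(42): [42, 41, 8]
pushleft(5): [5, 42, 41, 8]
popright(): [5, 42, 41]
popleft(): [42, 41]
popright(): [42]
pushleft(18): [18, 42]
pushright(92): [18, 42, 92]

Answer: 18 42 92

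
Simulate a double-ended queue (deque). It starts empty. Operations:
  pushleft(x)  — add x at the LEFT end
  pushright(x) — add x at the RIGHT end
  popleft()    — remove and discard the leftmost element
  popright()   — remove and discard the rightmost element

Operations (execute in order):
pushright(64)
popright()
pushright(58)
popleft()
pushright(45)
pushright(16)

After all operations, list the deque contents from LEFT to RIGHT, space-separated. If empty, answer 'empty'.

pushright(64): [64]
popright(): []
pushright(58): [58]
popleft(): []
pushright(45): [45]
pushright(16): [45, 16]

Answer: 45 16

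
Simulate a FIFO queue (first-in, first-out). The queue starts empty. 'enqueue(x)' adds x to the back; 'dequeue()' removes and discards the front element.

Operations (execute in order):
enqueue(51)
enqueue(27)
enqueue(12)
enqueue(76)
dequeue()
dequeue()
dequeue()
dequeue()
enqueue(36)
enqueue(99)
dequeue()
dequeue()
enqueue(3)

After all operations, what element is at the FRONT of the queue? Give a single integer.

enqueue(51): queue = [51]
enqueue(27): queue = [51, 27]
enqueue(12): queue = [51, 27, 12]
enqueue(76): queue = [51, 27, 12, 76]
dequeue(): queue = [27, 12, 76]
dequeue(): queue = [12, 76]
dequeue(): queue = [76]
dequeue(): queue = []
enqueue(36): queue = [36]
enqueue(99): queue = [36, 99]
dequeue(): queue = [99]
dequeue(): queue = []
enqueue(3): queue = [3]

Answer: 3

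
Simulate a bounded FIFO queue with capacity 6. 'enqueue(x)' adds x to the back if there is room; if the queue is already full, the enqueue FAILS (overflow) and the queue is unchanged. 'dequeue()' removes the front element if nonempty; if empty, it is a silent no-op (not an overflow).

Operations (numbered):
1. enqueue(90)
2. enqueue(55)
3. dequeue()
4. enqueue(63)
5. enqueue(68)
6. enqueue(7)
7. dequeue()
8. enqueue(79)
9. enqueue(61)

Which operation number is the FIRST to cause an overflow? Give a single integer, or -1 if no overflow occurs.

1. enqueue(90): size=1
2. enqueue(55): size=2
3. dequeue(): size=1
4. enqueue(63): size=2
5. enqueue(68): size=3
6. enqueue(7): size=4
7. dequeue(): size=3
8. enqueue(79): size=4
9. enqueue(61): size=5

Answer: -1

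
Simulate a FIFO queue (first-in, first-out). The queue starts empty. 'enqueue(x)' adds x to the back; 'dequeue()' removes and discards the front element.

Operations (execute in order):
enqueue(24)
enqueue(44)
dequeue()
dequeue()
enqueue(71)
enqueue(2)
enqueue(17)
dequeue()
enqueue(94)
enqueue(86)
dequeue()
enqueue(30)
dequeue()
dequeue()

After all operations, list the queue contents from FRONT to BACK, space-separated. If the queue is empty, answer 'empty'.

Answer: 86 30

Derivation:
enqueue(24): [24]
enqueue(44): [24, 44]
dequeue(): [44]
dequeue(): []
enqueue(71): [71]
enqueue(2): [71, 2]
enqueue(17): [71, 2, 17]
dequeue(): [2, 17]
enqueue(94): [2, 17, 94]
enqueue(86): [2, 17, 94, 86]
dequeue(): [17, 94, 86]
enqueue(30): [17, 94, 86, 30]
dequeue(): [94, 86, 30]
dequeue(): [86, 30]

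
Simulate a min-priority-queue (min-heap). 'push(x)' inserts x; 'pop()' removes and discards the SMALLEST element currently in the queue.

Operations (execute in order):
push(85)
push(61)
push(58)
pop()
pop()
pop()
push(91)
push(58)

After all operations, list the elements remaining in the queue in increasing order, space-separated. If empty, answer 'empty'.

Answer: 58 91

Derivation:
push(85): heap contents = [85]
push(61): heap contents = [61, 85]
push(58): heap contents = [58, 61, 85]
pop() → 58: heap contents = [61, 85]
pop() → 61: heap contents = [85]
pop() → 85: heap contents = []
push(91): heap contents = [91]
push(58): heap contents = [58, 91]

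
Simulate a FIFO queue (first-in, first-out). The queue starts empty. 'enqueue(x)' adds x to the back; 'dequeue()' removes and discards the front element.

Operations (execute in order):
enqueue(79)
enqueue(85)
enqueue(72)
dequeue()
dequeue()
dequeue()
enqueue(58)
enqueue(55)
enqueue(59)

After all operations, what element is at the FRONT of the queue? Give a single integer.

Answer: 58

Derivation:
enqueue(79): queue = [79]
enqueue(85): queue = [79, 85]
enqueue(72): queue = [79, 85, 72]
dequeue(): queue = [85, 72]
dequeue(): queue = [72]
dequeue(): queue = []
enqueue(58): queue = [58]
enqueue(55): queue = [58, 55]
enqueue(59): queue = [58, 55, 59]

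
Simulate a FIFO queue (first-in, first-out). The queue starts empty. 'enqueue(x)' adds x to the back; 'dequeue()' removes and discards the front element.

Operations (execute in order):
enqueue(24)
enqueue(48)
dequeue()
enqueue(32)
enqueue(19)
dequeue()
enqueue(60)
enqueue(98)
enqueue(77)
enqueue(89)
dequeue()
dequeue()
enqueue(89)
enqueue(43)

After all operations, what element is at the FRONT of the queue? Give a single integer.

Answer: 60

Derivation:
enqueue(24): queue = [24]
enqueue(48): queue = [24, 48]
dequeue(): queue = [48]
enqueue(32): queue = [48, 32]
enqueue(19): queue = [48, 32, 19]
dequeue(): queue = [32, 19]
enqueue(60): queue = [32, 19, 60]
enqueue(98): queue = [32, 19, 60, 98]
enqueue(77): queue = [32, 19, 60, 98, 77]
enqueue(89): queue = [32, 19, 60, 98, 77, 89]
dequeue(): queue = [19, 60, 98, 77, 89]
dequeue(): queue = [60, 98, 77, 89]
enqueue(89): queue = [60, 98, 77, 89, 89]
enqueue(43): queue = [60, 98, 77, 89, 89, 43]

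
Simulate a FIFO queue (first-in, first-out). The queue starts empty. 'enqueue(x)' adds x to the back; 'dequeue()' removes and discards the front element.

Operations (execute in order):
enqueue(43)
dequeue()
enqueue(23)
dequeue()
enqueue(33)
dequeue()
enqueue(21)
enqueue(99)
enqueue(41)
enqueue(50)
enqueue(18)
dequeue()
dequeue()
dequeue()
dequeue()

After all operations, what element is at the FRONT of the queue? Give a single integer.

Answer: 18

Derivation:
enqueue(43): queue = [43]
dequeue(): queue = []
enqueue(23): queue = [23]
dequeue(): queue = []
enqueue(33): queue = [33]
dequeue(): queue = []
enqueue(21): queue = [21]
enqueue(99): queue = [21, 99]
enqueue(41): queue = [21, 99, 41]
enqueue(50): queue = [21, 99, 41, 50]
enqueue(18): queue = [21, 99, 41, 50, 18]
dequeue(): queue = [99, 41, 50, 18]
dequeue(): queue = [41, 50, 18]
dequeue(): queue = [50, 18]
dequeue(): queue = [18]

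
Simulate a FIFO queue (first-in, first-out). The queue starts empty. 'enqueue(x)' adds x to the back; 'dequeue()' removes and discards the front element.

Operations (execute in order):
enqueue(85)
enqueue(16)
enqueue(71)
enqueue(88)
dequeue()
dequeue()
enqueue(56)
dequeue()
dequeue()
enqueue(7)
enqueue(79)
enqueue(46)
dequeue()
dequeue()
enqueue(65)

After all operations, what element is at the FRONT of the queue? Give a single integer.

enqueue(85): queue = [85]
enqueue(16): queue = [85, 16]
enqueue(71): queue = [85, 16, 71]
enqueue(88): queue = [85, 16, 71, 88]
dequeue(): queue = [16, 71, 88]
dequeue(): queue = [71, 88]
enqueue(56): queue = [71, 88, 56]
dequeue(): queue = [88, 56]
dequeue(): queue = [56]
enqueue(7): queue = [56, 7]
enqueue(79): queue = [56, 7, 79]
enqueue(46): queue = [56, 7, 79, 46]
dequeue(): queue = [7, 79, 46]
dequeue(): queue = [79, 46]
enqueue(65): queue = [79, 46, 65]

Answer: 79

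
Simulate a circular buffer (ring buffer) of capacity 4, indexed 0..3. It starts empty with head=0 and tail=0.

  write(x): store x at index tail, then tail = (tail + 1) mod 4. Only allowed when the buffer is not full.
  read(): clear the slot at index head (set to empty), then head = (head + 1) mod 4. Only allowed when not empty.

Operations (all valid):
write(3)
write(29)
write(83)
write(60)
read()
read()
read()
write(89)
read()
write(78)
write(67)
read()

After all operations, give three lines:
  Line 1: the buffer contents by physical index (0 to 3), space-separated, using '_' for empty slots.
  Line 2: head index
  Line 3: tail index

Answer: _ 78 67 _
1
3

Derivation:
write(3): buf=[3 _ _ _], head=0, tail=1, size=1
write(29): buf=[3 29 _ _], head=0, tail=2, size=2
write(83): buf=[3 29 83 _], head=0, tail=3, size=3
write(60): buf=[3 29 83 60], head=0, tail=0, size=4
read(): buf=[_ 29 83 60], head=1, tail=0, size=3
read(): buf=[_ _ 83 60], head=2, tail=0, size=2
read(): buf=[_ _ _ 60], head=3, tail=0, size=1
write(89): buf=[89 _ _ 60], head=3, tail=1, size=2
read(): buf=[89 _ _ _], head=0, tail=1, size=1
write(78): buf=[89 78 _ _], head=0, tail=2, size=2
write(67): buf=[89 78 67 _], head=0, tail=3, size=3
read(): buf=[_ 78 67 _], head=1, tail=3, size=2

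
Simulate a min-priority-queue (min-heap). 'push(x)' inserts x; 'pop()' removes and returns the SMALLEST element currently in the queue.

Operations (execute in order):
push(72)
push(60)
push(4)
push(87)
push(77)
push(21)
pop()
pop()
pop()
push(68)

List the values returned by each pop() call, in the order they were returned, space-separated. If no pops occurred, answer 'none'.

Answer: 4 21 60

Derivation:
push(72): heap contents = [72]
push(60): heap contents = [60, 72]
push(4): heap contents = [4, 60, 72]
push(87): heap contents = [4, 60, 72, 87]
push(77): heap contents = [4, 60, 72, 77, 87]
push(21): heap contents = [4, 21, 60, 72, 77, 87]
pop() → 4: heap contents = [21, 60, 72, 77, 87]
pop() → 21: heap contents = [60, 72, 77, 87]
pop() → 60: heap contents = [72, 77, 87]
push(68): heap contents = [68, 72, 77, 87]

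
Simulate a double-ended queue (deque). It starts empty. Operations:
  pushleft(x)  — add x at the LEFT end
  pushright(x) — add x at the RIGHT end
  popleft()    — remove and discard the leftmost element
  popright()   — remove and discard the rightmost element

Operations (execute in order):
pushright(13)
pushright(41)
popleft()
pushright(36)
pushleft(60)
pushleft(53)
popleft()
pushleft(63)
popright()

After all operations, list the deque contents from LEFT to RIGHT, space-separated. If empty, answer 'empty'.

Answer: 63 60 41

Derivation:
pushright(13): [13]
pushright(41): [13, 41]
popleft(): [41]
pushright(36): [41, 36]
pushleft(60): [60, 41, 36]
pushleft(53): [53, 60, 41, 36]
popleft(): [60, 41, 36]
pushleft(63): [63, 60, 41, 36]
popright(): [63, 60, 41]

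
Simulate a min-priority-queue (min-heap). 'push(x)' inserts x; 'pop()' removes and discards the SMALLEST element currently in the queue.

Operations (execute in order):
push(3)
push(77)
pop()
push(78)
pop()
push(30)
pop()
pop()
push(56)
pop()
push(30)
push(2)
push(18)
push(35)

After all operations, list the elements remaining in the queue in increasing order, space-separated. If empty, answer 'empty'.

Answer: 2 18 30 35

Derivation:
push(3): heap contents = [3]
push(77): heap contents = [3, 77]
pop() → 3: heap contents = [77]
push(78): heap contents = [77, 78]
pop() → 77: heap contents = [78]
push(30): heap contents = [30, 78]
pop() → 30: heap contents = [78]
pop() → 78: heap contents = []
push(56): heap contents = [56]
pop() → 56: heap contents = []
push(30): heap contents = [30]
push(2): heap contents = [2, 30]
push(18): heap contents = [2, 18, 30]
push(35): heap contents = [2, 18, 30, 35]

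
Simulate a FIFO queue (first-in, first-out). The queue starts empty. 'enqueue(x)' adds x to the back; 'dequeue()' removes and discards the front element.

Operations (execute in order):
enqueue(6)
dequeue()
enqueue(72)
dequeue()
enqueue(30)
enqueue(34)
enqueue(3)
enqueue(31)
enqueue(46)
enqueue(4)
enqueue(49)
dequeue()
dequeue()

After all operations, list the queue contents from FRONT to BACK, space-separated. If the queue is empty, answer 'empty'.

enqueue(6): [6]
dequeue(): []
enqueue(72): [72]
dequeue(): []
enqueue(30): [30]
enqueue(34): [30, 34]
enqueue(3): [30, 34, 3]
enqueue(31): [30, 34, 3, 31]
enqueue(46): [30, 34, 3, 31, 46]
enqueue(4): [30, 34, 3, 31, 46, 4]
enqueue(49): [30, 34, 3, 31, 46, 4, 49]
dequeue(): [34, 3, 31, 46, 4, 49]
dequeue(): [3, 31, 46, 4, 49]

Answer: 3 31 46 4 49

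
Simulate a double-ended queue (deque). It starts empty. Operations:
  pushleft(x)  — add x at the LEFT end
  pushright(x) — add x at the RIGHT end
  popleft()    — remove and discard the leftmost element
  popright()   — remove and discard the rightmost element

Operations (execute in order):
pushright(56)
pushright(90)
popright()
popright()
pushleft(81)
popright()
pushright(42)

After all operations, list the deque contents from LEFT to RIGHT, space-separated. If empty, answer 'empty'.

Answer: 42

Derivation:
pushright(56): [56]
pushright(90): [56, 90]
popright(): [56]
popright(): []
pushleft(81): [81]
popright(): []
pushright(42): [42]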